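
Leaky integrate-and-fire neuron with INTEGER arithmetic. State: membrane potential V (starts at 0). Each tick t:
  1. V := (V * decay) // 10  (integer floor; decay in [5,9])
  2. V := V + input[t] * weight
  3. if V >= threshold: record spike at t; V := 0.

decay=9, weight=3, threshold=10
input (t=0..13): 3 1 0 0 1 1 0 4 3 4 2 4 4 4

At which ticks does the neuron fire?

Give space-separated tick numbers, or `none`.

Answer: 1 7 9 11 12 13

Derivation:
t=0: input=3 -> V=9
t=1: input=1 -> V=0 FIRE
t=2: input=0 -> V=0
t=3: input=0 -> V=0
t=4: input=1 -> V=3
t=5: input=1 -> V=5
t=6: input=0 -> V=4
t=7: input=4 -> V=0 FIRE
t=8: input=3 -> V=9
t=9: input=4 -> V=0 FIRE
t=10: input=2 -> V=6
t=11: input=4 -> V=0 FIRE
t=12: input=4 -> V=0 FIRE
t=13: input=4 -> V=0 FIRE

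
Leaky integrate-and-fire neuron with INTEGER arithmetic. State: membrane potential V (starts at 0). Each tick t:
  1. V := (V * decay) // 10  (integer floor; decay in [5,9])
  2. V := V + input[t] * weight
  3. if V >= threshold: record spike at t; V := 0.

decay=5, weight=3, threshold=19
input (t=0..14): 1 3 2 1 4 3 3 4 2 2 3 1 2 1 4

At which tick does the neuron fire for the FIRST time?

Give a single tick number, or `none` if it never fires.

t=0: input=1 -> V=3
t=1: input=3 -> V=10
t=2: input=2 -> V=11
t=3: input=1 -> V=8
t=4: input=4 -> V=16
t=5: input=3 -> V=17
t=6: input=3 -> V=17
t=7: input=4 -> V=0 FIRE
t=8: input=2 -> V=6
t=9: input=2 -> V=9
t=10: input=3 -> V=13
t=11: input=1 -> V=9
t=12: input=2 -> V=10
t=13: input=1 -> V=8
t=14: input=4 -> V=16

Answer: 7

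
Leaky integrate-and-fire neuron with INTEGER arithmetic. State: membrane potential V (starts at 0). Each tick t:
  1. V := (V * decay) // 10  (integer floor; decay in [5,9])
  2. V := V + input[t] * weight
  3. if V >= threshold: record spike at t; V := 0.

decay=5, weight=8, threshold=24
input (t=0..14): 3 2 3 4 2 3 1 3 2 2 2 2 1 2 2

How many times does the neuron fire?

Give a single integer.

t=0: input=3 -> V=0 FIRE
t=1: input=2 -> V=16
t=2: input=3 -> V=0 FIRE
t=3: input=4 -> V=0 FIRE
t=4: input=2 -> V=16
t=5: input=3 -> V=0 FIRE
t=6: input=1 -> V=8
t=7: input=3 -> V=0 FIRE
t=8: input=2 -> V=16
t=9: input=2 -> V=0 FIRE
t=10: input=2 -> V=16
t=11: input=2 -> V=0 FIRE
t=12: input=1 -> V=8
t=13: input=2 -> V=20
t=14: input=2 -> V=0 FIRE

Answer: 8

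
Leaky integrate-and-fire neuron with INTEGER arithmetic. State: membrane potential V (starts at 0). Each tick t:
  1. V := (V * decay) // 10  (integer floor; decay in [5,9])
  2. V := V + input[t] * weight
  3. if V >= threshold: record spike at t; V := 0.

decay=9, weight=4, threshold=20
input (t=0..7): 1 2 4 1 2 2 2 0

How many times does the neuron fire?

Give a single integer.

t=0: input=1 -> V=4
t=1: input=2 -> V=11
t=2: input=4 -> V=0 FIRE
t=3: input=1 -> V=4
t=4: input=2 -> V=11
t=5: input=2 -> V=17
t=6: input=2 -> V=0 FIRE
t=7: input=0 -> V=0

Answer: 2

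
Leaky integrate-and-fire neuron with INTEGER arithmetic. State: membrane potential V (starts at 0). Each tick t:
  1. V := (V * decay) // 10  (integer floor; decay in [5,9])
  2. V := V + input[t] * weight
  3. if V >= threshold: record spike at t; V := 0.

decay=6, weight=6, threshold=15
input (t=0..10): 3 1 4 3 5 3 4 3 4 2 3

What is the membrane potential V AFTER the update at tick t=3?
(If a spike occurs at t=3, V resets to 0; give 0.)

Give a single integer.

t=0: input=3 -> V=0 FIRE
t=1: input=1 -> V=6
t=2: input=4 -> V=0 FIRE
t=3: input=3 -> V=0 FIRE
t=4: input=5 -> V=0 FIRE
t=5: input=3 -> V=0 FIRE
t=6: input=4 -> V=0 FIRE
t=7: input=3 -> V=0 FIRE
t=8: input=4 -> V=0 FIRE
t=9: input=2 -> V=12
t=10: input=3 -> V=0 FIRE

Answer: 0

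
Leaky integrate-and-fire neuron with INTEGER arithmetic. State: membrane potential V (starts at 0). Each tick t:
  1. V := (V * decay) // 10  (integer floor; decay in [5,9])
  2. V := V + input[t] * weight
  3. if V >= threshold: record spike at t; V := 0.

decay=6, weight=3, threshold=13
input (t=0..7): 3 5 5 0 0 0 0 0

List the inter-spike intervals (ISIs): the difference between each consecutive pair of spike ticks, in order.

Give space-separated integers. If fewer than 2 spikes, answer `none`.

t=0: input=3 -> V=9
t=1: input=5 -> V=0 FIRE
t=2: input=5 -> V=0 FIRE
t=3: input=0 -> V=0
t=4: input=0 -> V=0
t=5: input=0 -> V=0
t=6: input=0 -> V=0
t=7: input=0 -> V=0

Answer: 1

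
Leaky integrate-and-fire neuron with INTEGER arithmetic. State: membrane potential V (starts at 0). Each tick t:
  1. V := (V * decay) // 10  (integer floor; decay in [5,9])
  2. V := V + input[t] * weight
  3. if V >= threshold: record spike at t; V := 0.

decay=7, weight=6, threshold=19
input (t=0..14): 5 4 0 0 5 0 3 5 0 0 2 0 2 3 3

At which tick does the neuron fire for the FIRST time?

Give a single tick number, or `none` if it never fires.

t=0: input=5 -> V=0 FIRE
t=1: input=4 -> V=0 FIRE
t=2: input=0 -> V=0
t=3: input=0 -> V=0
t=4: input=5 -> V=0 FIRE
t=5: input=0 -> V=0
t=6: input=3 -> V=18
t=7: input=5 -> V=0 FIRE
t=8: input=0 -> V=0
t=9: input=0 -> V=0
t=10: input=2 -> V=12
t=11: input=0 -> V=8
t=12: input=2 -> V=17
t=13: input=3 -> V=0 FIRE
t=14: input=3 -> V=18

Answer: 0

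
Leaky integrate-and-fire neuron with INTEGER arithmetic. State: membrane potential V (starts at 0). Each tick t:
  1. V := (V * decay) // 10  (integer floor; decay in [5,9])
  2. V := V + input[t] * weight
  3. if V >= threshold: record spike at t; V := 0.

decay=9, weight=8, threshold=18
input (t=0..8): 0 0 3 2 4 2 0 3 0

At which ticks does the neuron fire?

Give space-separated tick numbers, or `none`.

t=0: input=0 -> V=0
t=1: input=0 -> V=0
t=2: input=3 -> V=0 FIRE
t=3: input=2 -> V=16
t=4: input=4 -> V=0 FIRE
t=5: input=2 -> V=16
t=6: input=0 -> V=14
t=7: input=3 -> V=0 FIRE
t=8: input=0 -> V=0

Answer: 2 4 7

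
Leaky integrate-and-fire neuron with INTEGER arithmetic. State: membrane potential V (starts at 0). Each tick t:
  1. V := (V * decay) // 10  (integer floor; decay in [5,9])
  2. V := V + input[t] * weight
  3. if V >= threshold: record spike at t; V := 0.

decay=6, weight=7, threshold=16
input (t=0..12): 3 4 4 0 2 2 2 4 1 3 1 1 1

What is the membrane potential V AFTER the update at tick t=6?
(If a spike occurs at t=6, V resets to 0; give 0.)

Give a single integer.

t=0: input=3 -> V=0 FIRE
t=1: input=4 -> V=0 FIRE
t=2: input=4 -> V=0 FIRE
t=3: input=0 -> V=0
t=4: input=2 -> V=14
t=5: input=2 -> V=0 FIRE
t=6: input=2 -> V=14
t=7: input=4 -> V=0 FIRE
t=8: input=1 -> V=7
t=9: input=3 -> V=0 FIRE
t=10: input=1 -> V=7
t=11: input=1 -> V=11
t=12: input=1 -> V=13

Answer: 14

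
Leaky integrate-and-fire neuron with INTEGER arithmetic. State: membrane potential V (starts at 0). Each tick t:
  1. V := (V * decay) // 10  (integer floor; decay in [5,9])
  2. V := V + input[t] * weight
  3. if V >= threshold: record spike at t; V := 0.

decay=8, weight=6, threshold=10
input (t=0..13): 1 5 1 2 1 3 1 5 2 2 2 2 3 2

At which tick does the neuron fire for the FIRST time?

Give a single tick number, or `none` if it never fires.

Answer: 1

Derivation:
t=0: input=1 -> V=6
t=1: input=5 -> V=0 FIRE
t=2: input=1 -> V=6
t=3: input=2 -> V=0 FIRE
t=4: input=1 -> V=6
t=5: input=3 -> V=0 FIRE
t=6: input=1 -> V=6
t=7: input=5 -> V=0 FIRE
t=8: input=2 -> V=0 FIRE
t=9: input=2 -> V=0 FIRE
t=10: input=2 -> V=0 FIRE
t=11: input=2 -> V=0 FIRE
t=12: input=3 -> V=0 FIRE
t=13: input=2 -> V=0 FIRE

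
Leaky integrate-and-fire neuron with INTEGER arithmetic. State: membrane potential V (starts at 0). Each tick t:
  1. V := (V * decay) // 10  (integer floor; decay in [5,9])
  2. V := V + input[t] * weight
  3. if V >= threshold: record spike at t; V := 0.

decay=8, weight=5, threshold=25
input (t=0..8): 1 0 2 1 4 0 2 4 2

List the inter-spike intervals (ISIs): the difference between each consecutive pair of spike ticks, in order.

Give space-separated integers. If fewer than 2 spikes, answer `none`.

t=0: input=1 -> V=5
t=1: input=0 -> V=4
t=2: input=2 -> V=13
t=3: input=1 -> V=15
t=4: input=4 -> V=0 FIRE
t=5: input=0 -> V=0
t=6: input=2 -> V=10
t=7: input=4 -> V=0 FIRE
t=8: input=2 -> V=10

Answer: 3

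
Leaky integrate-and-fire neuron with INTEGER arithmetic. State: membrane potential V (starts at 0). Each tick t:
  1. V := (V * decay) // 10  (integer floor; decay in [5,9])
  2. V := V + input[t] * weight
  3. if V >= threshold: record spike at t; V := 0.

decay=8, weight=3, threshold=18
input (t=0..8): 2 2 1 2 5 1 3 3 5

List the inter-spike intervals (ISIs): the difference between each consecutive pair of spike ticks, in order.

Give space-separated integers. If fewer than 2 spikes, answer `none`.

t=0: input=2 -> V=6
t=1: input=2 -> V=10
t=2: input=1 -> V=11
t=3: input=2 -> V=14
t=4: input=5 -> V=0 FIRE
t=5: input=1 -> V=3
t=6: input=3 -> V=11
t=7: input=3 -> V=17
t=8: input=5 -> V=0 FIRE

Answer: 4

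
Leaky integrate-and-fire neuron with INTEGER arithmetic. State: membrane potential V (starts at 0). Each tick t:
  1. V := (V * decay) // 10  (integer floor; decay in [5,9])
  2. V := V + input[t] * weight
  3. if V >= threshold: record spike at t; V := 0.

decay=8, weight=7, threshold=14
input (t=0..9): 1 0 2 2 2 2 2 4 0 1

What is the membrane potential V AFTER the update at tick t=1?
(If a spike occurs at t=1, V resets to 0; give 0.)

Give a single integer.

t=0: input=1 -> V=7
t=1: input=0 -> V=5
t=2: input=2 -> V=0 FIRE
t=3: input=2 -> V=0 FIRE
t=4: input=2 -> V=0 FIRE
t=5: input=2 -> V=0 FIRE
t=6: input=2 -> V=0 FIRE
t=7: input=4 -> V=0 FIRE
t=8: input=0 -> V=0
t=9: input=1 -> V=7

Answer: 5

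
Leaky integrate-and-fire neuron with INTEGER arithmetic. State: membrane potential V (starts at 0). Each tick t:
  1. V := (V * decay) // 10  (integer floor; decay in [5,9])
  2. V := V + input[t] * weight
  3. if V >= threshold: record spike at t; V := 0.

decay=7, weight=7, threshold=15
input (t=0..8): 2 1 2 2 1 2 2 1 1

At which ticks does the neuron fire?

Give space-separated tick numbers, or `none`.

t=0: input=2 -> V=14
t=1: input=1 -> V=0 FIRE
t=2: input=2 -> V=14
t=3: input=2 -> V=0 FIRE
t=4: input=1 -> V=7
t=5: input=2 -> V=0 FIRE
t=6: input=2 -> V=14
t=7: input=1 -> V=0 FIRE
t=8: input=1 -> V=7

Answer: 1 3 5 7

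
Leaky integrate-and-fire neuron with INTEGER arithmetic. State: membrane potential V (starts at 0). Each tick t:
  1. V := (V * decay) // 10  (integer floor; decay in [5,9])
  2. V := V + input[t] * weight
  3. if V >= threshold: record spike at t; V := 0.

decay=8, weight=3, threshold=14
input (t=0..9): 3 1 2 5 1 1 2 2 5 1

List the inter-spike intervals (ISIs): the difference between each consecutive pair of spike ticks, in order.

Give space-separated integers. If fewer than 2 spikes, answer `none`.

t=0: input=3 -> V=9
t=1: input=1 -> V=10
t=2: input=2 -> V=0 FIRE
t=3: input=5 -> V=0 FIRE
t=4: input=1 -> V=3
t=5: input=1 -> V=5
t=6: input=2 -> V=10
t=7: input=2 -> V=0 FIRE
t=8: input=5 -> V=0 FIRE
t=9: input=1 -> V=3

Answer: 1 4 1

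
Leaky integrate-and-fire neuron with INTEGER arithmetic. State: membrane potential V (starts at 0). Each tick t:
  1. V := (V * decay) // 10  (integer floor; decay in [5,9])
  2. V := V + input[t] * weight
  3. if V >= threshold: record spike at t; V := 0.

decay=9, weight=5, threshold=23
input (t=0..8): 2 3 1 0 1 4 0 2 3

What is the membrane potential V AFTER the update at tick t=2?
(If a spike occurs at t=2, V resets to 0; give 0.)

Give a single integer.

t=0: input=2 -> V=10
t=1: input=3 -> V=0 FIRE
t=2: input=1 -> V=5
t=3: input=0 -> V=4
t=4: input=1 -> V=8
t=5: input=4 -> V=0 FIRE
t=6: input=0 -> V=0
t=7: input=2 -> V=10
t=8: input=3 -> V=0 FIRE

Answer: 5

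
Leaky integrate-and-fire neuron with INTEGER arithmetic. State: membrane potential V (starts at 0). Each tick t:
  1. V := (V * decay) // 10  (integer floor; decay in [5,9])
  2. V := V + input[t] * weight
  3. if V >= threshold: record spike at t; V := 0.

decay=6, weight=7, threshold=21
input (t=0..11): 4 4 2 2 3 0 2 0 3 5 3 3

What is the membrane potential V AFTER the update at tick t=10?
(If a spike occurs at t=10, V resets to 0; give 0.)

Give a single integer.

Answer: 0

Derivation:
t=0: input=4 -> V=0 FIRE
t=1: input=4 -> V=0 FIRE
t=2: input=2 -> V=14
t=3: input=2 -> V=0 FIRE
t=4: input=3 -> V=0 FIRE
t=5: input=0 -> V=0
t=6: input=2 -> V=14
t=7: input=0 -> V=8
t=8: input=3 -> V=0 FIRE
t=9: input=5 -> V=0 FIRE
t=10: input=3 -> V=0 FIRE
t=11: input=3 -> V=0 FIRE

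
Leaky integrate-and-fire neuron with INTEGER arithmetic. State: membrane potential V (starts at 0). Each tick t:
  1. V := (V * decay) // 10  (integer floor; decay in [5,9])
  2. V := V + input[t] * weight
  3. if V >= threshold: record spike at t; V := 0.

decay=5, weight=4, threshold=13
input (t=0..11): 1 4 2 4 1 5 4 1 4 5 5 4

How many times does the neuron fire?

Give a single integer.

Answer: 8

Derivation:
t=0: input=1 -> V=4
t=1: input=4 -> V=0 FIRE
t=2: input=2 -> V=8
t=3: input=4 -> V=0 FIRE
t=4: input=1 -> V=4
t=5: input=5 -> V=0 FIRE
t=6: input=4 -> V=0 FIRE
t=7: input=1 -> V=4
t=8: input=4 -> V=0 FIRE
t=9: input=5 -> V=0 FIRE
t=10: input=5 -> V=0 FIRE
t=11: input=4 -> V=0 FIRE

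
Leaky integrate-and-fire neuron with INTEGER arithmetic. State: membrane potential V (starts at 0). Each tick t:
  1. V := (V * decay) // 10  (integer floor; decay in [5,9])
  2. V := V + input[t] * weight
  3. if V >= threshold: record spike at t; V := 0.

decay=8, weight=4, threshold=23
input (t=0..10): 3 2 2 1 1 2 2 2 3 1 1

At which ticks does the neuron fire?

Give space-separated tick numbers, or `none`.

t=0: input=3 -> V=12
t=1: input=2 -> V=17
t=2: input=2 -> V=21
t=3: input=1 -> V=20
t=4: input=1 -> V=20
t=5: input=2 -> V=0 FIRE
t=6: input=2 -> V=8
t=7: input=2 -> V=14
t=8: input=3 -> V=0 FIRE
t=9: input=1 -> V=4
t=10: input=1 -> V=7

Answer: 5 8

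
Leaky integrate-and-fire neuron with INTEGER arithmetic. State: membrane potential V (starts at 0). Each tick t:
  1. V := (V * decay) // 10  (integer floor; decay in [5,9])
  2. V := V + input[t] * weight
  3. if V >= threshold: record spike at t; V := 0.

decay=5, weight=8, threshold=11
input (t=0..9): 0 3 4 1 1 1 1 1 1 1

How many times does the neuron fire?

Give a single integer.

t=0: input=0 -> V=0
t=1: input=3 -> V=0 FIRE
t=2: input=4 -> V=0 FIRE
t=3: input=1 -> V=8
t=4: input=1 -> V=0 FIRE
t=5: input=1 -> V=8
t=6: input=1 -> V=0 FIRE
t=7: input=1 -> V=8
t=8: input=1 -> V=0 FIRE
t=9: input=1 -> V=8

Answer: 5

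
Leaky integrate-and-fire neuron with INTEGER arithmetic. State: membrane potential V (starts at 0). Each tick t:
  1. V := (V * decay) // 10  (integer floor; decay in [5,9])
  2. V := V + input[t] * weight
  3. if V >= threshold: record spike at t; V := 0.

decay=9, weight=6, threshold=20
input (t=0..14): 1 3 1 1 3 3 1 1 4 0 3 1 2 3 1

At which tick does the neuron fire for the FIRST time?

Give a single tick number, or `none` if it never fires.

Answer: 1

Derivation:
t=0: input=1 -> V=6
t=1: input=3 -> V=0 FIRE
t=2: input=1 -> V=6
t=3: input=1 -> V=11
t=4: input=3 -> V=0 FIRE
t=5: input=3 -> V=18
t=6: input=1 -> V=0 FIRE
t=7: input=1 -> V=6
t=8: input=4 -> V=0 FIRE
t=9: input=0 -> V=0
t=10: input=3 -> V=18
t=11: input=1 -> V=0 FIRE
t=12: input=2 -> V=12
t=13: input=3 -> V=0 FIRE
t=14: input=1 -> V=6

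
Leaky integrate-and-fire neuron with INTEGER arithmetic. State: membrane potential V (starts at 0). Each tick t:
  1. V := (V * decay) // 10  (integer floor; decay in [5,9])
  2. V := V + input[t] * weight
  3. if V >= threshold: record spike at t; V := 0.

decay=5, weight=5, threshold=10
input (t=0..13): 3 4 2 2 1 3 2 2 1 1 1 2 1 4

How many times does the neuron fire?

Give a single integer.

Answer: 9

Derivation:
t=0: input=3 -> V=0 FIRE
t=1: input=4 -> V=0 FIRE
t=2: input=2 -> V=0 FIRE
t=3: input=2 -> V=0 FIRE
t=4: input=1 -> V=5
t=5: input=3 -> V=0 FIRE
t=6: input=2 -> V=0 FIRE
t=7: input=2 -> V=0 FIRE
t=8: input=1 -> V=5
t=9: input=1 -> V=7
t=10: input=1 -> V=8
t=11: input=2 -> V=0 FIRE
t=12: input=1 -> V=5
t=13: input=4 -> V=0 FIRE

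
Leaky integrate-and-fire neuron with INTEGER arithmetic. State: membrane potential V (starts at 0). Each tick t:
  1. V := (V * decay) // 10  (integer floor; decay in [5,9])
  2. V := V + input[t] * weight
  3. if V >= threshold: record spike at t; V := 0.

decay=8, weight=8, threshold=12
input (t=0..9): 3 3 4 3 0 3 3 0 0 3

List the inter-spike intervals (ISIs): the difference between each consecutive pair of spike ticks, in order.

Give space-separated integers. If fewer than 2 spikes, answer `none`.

t=0: input=3 -> V=0 FIRE
t=1: input=3 -> V=0 FIRE
t=2: input=4 -> V=0 FIRE
t=3: input=3 -> V=0 FIRE
t=4: input=0 -> V=0
t=5: input=3 -> V=0 FIRE
t=6: input=3 -> V=0 FIRE
t=7: input=0 -> V=0
t=8: input=0 -> V=0
t=9: input=3 -> V=0 FIRE

Answer: 1 1 1 2 1 3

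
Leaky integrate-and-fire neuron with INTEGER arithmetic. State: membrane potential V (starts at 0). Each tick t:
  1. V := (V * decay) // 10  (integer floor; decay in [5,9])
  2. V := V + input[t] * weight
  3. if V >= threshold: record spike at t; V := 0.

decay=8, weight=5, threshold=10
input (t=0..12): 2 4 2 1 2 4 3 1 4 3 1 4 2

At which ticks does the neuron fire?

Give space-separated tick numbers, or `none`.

Answer: 0 1 2 4 5 6 8 9 11 12

Derivation:
t=0: input=2 -> V=0 FIRE
t=1: input=4 -> V=0 FIRE
t=2: input=2 -> V=0 FIRE
t=3: input=1 -> V=5
t=4: input=2 -> V=0 FIRE
t=5: input=4 -> V=0 FIRE
t=6: input=3 -> V=0 FIRE
t=7: input=1 -> V=5
t=8: input=4 -> V=0 FIRE
t=9: input=3 -> V=0 FIRE
t=10: input=1 -> V=5
t=11: input=4 -> V=0 FIRE
t=12: input=2 -> V=0 FIRE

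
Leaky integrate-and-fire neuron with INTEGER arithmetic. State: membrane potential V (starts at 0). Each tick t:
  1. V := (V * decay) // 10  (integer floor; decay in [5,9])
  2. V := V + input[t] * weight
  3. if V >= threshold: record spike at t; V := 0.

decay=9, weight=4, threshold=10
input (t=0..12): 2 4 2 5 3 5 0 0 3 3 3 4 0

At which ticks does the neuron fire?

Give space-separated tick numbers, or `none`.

Answer: 1 3 4 5 8 9 10 11

Derivation:
t=0: input=2 -> V=8
t=1: input=4 -> V=0 FIRE
t=2: input=2 -> V=8
t=3: input=5 -> V=0 FIRE
t=4: input=3 -> V=0 FIRE
t=5: input=5 -> V=0 FIRE
t=6: input=0 -> V=0
t=7: input=0 -> V=0
t=8: input=3 -> V=0 FIRE
t=9: input=3 -> V=0 FIRE
t=10: input=3 -> V=0 FIRE
t=11: input=4 -> V=0 FIRE
t=12: input=0 -> V=0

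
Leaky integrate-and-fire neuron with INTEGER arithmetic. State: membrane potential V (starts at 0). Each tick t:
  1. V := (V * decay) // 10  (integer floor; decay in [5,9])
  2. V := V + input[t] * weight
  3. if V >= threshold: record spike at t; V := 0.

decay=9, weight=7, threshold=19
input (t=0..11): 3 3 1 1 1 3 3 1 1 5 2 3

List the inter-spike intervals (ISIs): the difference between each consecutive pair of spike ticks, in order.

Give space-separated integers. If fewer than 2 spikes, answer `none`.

t=0: input=3 -> V=0 FIRE
t=1: input=3 -> V=0 FIRE
t=2: input=1 -> V=7
t=3: input=1 -> V=13
t=4: input=1 -> V=18
t=5: input=3 -> V=0 FIRE
t=6: input=3 -> V=0 FIRE
t=7: input=1 -> V=7
t=8: input=1 -> V=13
t=9: input=5 -> V=0 FIRE
t=10: input=2 -> V=14
t=11: input=3 -> V=0 FIRE

Answer: 1 4 1 3 2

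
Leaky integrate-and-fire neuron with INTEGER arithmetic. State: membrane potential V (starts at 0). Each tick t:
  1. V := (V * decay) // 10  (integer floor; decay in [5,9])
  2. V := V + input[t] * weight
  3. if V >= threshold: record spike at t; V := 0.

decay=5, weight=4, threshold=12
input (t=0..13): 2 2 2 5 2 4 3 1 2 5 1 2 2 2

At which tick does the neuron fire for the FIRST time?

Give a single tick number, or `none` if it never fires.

t=0: input=2 -> V=8
t=1: input=2 -> V=0 FIRE
t=2: input=2 -> V=8
t=3: input=5 -> V=0 FIRE
t=4: input=2 -> V=8
t=5: input=4 -> V=0 FIRE
t=6: input=3 -> V=0 FIRE
t=7: input=1 -> V=4
t=8: input=2 -> V=10
t=9: input=5 -> V=0 FIRE
t=10: input=1 -> V=4
t=11: input=2 -> V=10
t=12: input=2 -> V=0 FIRE
t=13: input=2 -> V=8

Answer: 1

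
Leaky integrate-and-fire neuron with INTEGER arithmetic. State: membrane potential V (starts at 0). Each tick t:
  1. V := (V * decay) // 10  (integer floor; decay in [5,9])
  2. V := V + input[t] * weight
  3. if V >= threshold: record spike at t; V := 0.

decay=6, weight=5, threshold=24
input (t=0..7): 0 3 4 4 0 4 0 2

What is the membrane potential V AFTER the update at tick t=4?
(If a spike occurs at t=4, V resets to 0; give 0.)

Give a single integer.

Answer: 12

Derivation:
t=0: input=0 -> V=0
t=1: input=3 -> V=15
t=2: input=4 -> V=0 FIRE
t=3: input=4 -> V=20
t=4: input=0 -> V=12
t=5: input=4 -> V=0 FIRE
t=6: input=0 -> V=0
t=7: input=2 -> V=10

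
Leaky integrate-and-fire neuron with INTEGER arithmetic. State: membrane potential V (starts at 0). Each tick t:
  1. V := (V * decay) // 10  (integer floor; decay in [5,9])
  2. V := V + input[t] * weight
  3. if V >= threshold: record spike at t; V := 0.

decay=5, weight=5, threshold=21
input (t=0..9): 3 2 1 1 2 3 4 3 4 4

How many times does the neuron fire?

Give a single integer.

Answer: 3

Derivation:
t=0: input=3 -> V=15
t=1: input=2 -> V=17
t=2: input=1 -> V=13
t=3: input=1 -> V=11
t=4: input=2 -> V=15
t=5: input=3 -> V=0 FIRE
t=6: input=4 -> V=20
t=7: input=3 -> V=0 FIRE
t=8: input=4 -> V=20
t=9: input=4 -> V=0 FIRE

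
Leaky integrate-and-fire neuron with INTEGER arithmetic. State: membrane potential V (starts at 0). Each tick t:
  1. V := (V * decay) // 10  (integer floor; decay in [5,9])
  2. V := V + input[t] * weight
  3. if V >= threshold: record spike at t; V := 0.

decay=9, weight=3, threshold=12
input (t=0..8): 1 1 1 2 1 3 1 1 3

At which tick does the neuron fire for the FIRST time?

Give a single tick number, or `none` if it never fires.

Answer: 3

Derivation:
t=0: input=1 -> V=3
t=1: input=1 -> V=5
t=2: input=1 -> V=7
t=3: input=2 -> V=0 FIRE
t=4: input=1 -> V=3
t=5: input=3 -> V=11
t=6: input=1 -> V=0 FIRE
t=7: input=1 -> V=3
t=8: input=3 -> V=11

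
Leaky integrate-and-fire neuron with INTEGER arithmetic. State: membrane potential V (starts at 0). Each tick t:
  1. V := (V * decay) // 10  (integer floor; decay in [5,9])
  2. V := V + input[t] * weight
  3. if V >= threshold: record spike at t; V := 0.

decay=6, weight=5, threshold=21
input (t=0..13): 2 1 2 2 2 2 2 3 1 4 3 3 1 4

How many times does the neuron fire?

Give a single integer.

t=0: input=2 -> V=10
t=1: input=1 -> V=11
t=2: input=2 -> V=16
t=3: input=2 -> V=19
t=4: input=2 -> V=0 FIRE
t=5: input=2 -> V=10
t=6: input=2 -> V=16
t=7: input=3 -> V=0 FIRE
t=8: input=1 -> V=5
t=9: input=4 -> V=0 FIRE
t=10: input=3 -> V=15
t=11: input=3 -> V=0 FIRE
t=12: input=1 -> V=5
t=13: input=4 -> V=0 FIRE

Answer: 5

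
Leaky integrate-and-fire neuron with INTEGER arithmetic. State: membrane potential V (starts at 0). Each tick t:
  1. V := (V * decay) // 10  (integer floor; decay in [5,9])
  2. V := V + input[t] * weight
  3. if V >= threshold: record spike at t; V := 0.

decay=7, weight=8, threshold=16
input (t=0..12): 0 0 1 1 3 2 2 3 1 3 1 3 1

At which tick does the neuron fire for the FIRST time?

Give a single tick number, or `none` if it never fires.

Answer: 4

Derivation:
t=0: input=0 -> V=0
t=1: input=0 -> V=0
t=2: input=1 -> V=8
t=3: input=1 -> V=13
t=4: input=3 -> V=0 FIRE
t=5: input=2 -> V=0 FIRE
t=6: input=2 -> V=0 FIRE
t=7: input=3 -> V=0 FIRE
t=8: input=1 -> V=8
t=9: input=3 -> V=0 FIRE
t=10: input=1 -> V=8
t=11: input=3 -> V=0 FIRE
t=12: input=1 -> V=8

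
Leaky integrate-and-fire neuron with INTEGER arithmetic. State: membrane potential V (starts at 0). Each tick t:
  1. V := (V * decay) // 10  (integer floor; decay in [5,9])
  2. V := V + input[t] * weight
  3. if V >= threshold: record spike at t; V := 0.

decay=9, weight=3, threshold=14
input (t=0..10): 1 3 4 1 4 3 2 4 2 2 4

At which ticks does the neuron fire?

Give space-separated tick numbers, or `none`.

Answer: 2 4 6 8 10

Derivation:
t=0: input=1 -> V=3
t=1: input=3 -> V=11
t=2: input=4 -> V=0 FIRE
t=3: input=1 -> V=3
t=4: input=4 -> V=0 FIRE
t=5: input=3 -> V=9
t=6: input=2 -> V=0 FIRE
t=7: input=4 -> V=12
t=8: input=2 -> V=0 FIRE
t=9: input=2 -> V=6
t=10: input=4 -> V=0 FIRE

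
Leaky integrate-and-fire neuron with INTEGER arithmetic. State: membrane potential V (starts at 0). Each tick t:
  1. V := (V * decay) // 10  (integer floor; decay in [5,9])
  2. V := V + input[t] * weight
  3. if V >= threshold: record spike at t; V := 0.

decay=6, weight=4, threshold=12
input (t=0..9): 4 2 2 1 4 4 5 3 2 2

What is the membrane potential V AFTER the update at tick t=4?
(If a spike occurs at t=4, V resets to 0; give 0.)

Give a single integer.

t=0: input=4 -> V=0 FIRE
t=1: input=2 -> V=8
t=2: input=2 -> V=0 FIRE
t=3: input=1 -> V=4
t=4: input=4 -> V=0 FIRE
t=5: input=4 -> V=0 FIRE
t=6: input=5 -> V=0 FIRE
t=7: input=3 -> V=0 FIRE
t=8: input=2 -> V=8
t=9: input=2 -> V=0 FIRE

Answer: 0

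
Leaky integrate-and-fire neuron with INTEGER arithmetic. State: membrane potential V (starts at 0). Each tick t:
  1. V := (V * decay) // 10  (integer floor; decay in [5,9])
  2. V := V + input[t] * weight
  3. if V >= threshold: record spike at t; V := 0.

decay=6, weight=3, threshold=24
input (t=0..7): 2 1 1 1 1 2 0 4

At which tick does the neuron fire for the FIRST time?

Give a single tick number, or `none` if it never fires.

Answer: none

Derivation:
t=0: input=2 -> V=6
t=1: input=1 -> V=6
t=2: input=1 -> V=6
t=3: input=1 -> V=6
t=4: input=1 -> V=6
t=5: input=2 -> V=9
t=6: input=0 -> V=5
t=7: input=4 -> V=15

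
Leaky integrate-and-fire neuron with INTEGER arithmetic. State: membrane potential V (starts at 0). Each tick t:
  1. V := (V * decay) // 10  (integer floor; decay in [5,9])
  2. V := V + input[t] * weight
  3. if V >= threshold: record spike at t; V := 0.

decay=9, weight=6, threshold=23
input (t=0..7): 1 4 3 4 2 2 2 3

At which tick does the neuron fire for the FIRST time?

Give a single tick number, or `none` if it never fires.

Answer: 1

Derivation:
t=0: input=1 -> V=6
t=1: input=4 -> V=0 FIRE
t=2: input=3 -> V=18
t=3: input=4 -> V=0 FIRE
t=4: input=2 -> V=12
t=5: input=2 -> V=22
t=6: input=2 -> V=0 FIRE
t=7: input=3 -> V=18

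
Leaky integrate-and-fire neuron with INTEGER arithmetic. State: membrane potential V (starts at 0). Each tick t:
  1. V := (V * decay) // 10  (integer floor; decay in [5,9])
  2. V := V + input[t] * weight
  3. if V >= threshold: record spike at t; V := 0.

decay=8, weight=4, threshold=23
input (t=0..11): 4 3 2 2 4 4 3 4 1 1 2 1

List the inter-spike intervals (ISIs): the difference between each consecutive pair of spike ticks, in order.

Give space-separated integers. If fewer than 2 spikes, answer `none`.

t=0: input=4 -> V=16
t=1: input=3 -> V=0 FIRE
t=2: input=2 -> V=8
t=3: input=2 -> V=14
t=4: input=4 -> V=0 FIRE
t=5: input=4 -> V=16
t=6: input=3 -> V=0 FIRE
t=7: input=4 -> V=16
t=8: input=1 -> V=16
t=9: input=1 -> V=16
t=10: input=2 -> V=20
t=11: input=1 -> V=20

Answer: 3 2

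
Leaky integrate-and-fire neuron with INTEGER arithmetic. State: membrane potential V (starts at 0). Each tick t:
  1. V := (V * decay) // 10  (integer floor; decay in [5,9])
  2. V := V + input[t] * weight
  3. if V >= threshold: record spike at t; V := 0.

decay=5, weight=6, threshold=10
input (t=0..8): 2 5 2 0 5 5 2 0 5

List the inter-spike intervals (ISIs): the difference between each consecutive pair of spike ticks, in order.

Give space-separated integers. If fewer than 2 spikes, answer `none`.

t=0: input=2 -> V=0 FIRE
t=1: input=5 -> V=0 FIRE
t=2: input=2 -> V=0 FIRE
t=3: input=0 -> V=0
t=4: input=5 -> V=0 FIRE
t=5: input=5 -> V=0 FIRE
t=6: input=2 -> V=0 FIRE
t=7: input=0 -> V=0
t=8: input=5 -> V=0 FIRE

Answer: 1 1 2 1 1 2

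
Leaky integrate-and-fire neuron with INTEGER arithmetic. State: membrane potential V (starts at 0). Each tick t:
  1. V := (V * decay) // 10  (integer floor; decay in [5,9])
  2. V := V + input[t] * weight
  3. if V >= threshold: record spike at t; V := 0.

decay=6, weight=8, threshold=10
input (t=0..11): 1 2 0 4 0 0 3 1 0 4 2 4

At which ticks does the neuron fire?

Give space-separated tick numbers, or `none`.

Answer: 1 3 6 9 10 11

Derivation:
t=0: input=1 -> V=8
t=1: input=2 -> V=0 FIRE
t=2: input=0 -> V=0
t=3: input=4 -> V=0 FIRE
t=4: input=0 -> V=0
t=5: input=0 -> V=0
t=6: input=3 -> V=0 FIRE
t=7: input=1 -> V=8
t=8: input=0 -> V=4
t=9: input=4 -> V=0 FIRE
t=10: input=2 -> V=0 FIRE
t=11: input=4 -> V=0 FIRE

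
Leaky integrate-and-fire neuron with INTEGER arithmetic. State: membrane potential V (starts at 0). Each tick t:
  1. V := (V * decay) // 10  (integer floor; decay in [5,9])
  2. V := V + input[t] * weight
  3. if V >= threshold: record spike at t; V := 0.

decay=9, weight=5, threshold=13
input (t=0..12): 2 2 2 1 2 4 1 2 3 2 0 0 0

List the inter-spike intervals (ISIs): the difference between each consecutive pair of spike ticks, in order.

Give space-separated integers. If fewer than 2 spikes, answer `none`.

Answer: 2 2 2 1

Derivation:
t=0: input=2 -> V=10
t=1: input=2 -> V=0 FIRE
t=2: input=2 -> V=10
t=3: input=1 -> V=0 FIRE
t=4: input=2 -> V=10
t=5: input=4 -> V=0 FIRE
t=6: input=1 -> V=5
t=7: input=2 -> V=0 FIRE
t=8: input=3 -> V=0 FIRE
t=9: input=2 -> V=10
t=10: input=0 -> V=9
t=11: input=0 -> V=8
t=12: input=0 -> V=7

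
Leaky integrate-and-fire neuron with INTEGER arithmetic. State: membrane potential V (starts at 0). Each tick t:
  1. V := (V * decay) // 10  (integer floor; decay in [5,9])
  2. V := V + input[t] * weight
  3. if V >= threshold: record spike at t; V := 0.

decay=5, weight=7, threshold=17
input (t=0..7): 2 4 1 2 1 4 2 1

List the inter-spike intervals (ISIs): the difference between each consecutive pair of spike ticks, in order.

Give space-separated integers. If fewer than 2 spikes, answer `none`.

Answer: 2 2

Derivation:
t=0: input=2 -> V=14
t=1: input=4 -> V=0 FIRE
t=2: input=1 -> V=7
t=3: input=2 -> V=0 FIRE
t=4: input=1 -> V=7
t=5: input=4 -> V=0 FIRE
t=6: input=2 -> V=14
t=7: input=1 -> V=14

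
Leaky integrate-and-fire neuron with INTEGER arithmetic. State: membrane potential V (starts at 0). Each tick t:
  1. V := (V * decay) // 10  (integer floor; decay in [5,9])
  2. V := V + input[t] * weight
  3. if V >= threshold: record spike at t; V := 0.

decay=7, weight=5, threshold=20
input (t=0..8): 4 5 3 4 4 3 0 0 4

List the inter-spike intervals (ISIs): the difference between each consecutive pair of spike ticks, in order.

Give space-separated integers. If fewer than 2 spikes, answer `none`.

Answer: 1 2 1 4

Derivation:
t=0: input=4 -> V=0 FIRE
t=1: input=5 -> V=0 FIRE
t=2: input=3 -> V=15
t=3: input=4 -> V=0 FIRE
t=4: input=4 -> V=0 FIRE
t=5: input=3 -> V=15
t=6: input=0 -> V=10
t=7: input=0 -> V=7
t=8: input=4 -> V=0 FIRE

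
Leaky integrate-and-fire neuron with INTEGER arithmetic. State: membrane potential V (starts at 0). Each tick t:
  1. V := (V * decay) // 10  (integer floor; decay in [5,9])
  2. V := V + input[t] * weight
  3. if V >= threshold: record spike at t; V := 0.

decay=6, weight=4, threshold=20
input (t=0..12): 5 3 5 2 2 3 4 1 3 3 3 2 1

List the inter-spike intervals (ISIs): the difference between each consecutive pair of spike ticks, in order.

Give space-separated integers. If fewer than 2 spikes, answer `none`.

Answer: 2 4 3

Derivation:
t=0: input=5 -> V=0 FIRE
t=1: input=3 -> V=12
t=2: input=5 -> V=0 FIRE
t=3: input=2 -> V=8
t=4: input=2 -> V=12
t=5: input=3 -> V=19
t=6: input=4 -> V=0 FIRE
t=7: input=1 -> V=4
t=8: input=3 -> V=14
t=9: input=3 -> V=0 FIRE
t=10: input=3 -> V=12
t=11: input=2 -> V=15
t=12: input=1 -> V=13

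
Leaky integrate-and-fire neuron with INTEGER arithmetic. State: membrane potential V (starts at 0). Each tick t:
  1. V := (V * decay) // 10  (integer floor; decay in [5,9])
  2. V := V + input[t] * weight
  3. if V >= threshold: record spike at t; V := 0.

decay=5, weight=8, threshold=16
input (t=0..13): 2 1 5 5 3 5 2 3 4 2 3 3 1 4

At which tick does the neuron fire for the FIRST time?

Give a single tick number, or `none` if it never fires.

t=0: input=2 -> V=0 FIRE
t=1: input=1 -> V=8
t=2: input=5 -> V=0 FIRE
t=3: input=5 -> V=0 FIRE
t=4: input=3 -> V=0 FIRE
t=5: input=5 -> V=0 FIRE
t=6: input=2 -> V=0 FIRE
t=7: input=3 -> V=0 FIRE
t=8: input=4 -> V=0 FIRE
t=9: input=2 -> V=0 FIRE
t=10: input=3 -> V=0 FIRE
t=11: input=3 -> V=0 FIRE
t=12: input=1 -> V=8
t=13: input=4 -> V=0 FIRE

Answer: 0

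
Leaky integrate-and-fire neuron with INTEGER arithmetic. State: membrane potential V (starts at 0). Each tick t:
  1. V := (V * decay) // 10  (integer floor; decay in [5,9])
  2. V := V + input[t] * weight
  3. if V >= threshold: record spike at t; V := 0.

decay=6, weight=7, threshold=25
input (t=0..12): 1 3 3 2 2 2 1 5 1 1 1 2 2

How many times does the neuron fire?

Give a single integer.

Answer: 4

Derivation:
t=0: input=1 -> V=7
t=1: input=3 -> V=0 FIRE
t=2: input=3 -> V=21
t=3: input=2 -> V=0 FIRE
t=4: input=2 -> V=14
t=5: input=2 -> V=22
t=6: input=1 -> V=20
t=7: input=5 -> V=0 FIRE
t=8: input=1 -> V=7
t=9: input=1 -> V=11
t=10: input=1 -> V=13
t=11: input=2 -> V=21
t=12: input=2 -> V=0 FIRE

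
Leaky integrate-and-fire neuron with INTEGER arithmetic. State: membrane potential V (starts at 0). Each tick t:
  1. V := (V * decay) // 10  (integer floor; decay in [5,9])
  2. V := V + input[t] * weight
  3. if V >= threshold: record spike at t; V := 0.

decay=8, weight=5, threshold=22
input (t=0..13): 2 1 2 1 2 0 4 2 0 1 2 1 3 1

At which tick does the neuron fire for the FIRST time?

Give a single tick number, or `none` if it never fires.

Answer: 4

Derivation:
t=0: input=2 -> V=10
t=1: input=1 -> V=13
t=2: input=2 -> V=20
t=3: input=1 -> V=21
t=4: input=2 -> V=0 FIRE
t=5: input=0 -> V=0
t=6: input=4 -> V=20
t=7: input=2 -> V=0 FIRE
t=8: input=0 -> V=0
t=9: input=1 -> V=5
t=10: input=2 -> V=14
t=11: input=1 -> V=16
t=12: input=3 -> V=0 FIRE
t=13: input=1 -> V=5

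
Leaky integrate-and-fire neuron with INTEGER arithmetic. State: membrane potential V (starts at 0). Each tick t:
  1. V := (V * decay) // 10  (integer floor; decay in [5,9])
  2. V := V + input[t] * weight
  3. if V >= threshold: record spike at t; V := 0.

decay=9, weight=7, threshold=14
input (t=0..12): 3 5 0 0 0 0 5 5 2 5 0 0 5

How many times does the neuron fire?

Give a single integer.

Answer: 7

Derivation:
t=0: input=3 -> V=0 FIRE
t=1: input=5 -> V=0 FIRE
t=2: input=0 -> V=0
t=3: input=0 -> V=0
t=4: input=0 -> V=0
t=5: input=0 -> V=0
t=6: input=5 -> V=0 FIRE
t=7: input=5 -> V=0 FIRE
t=8: input=2 -> V=0 FIRE
t=9: input=5 -> V=0 FIRE
t=10: input=0 -> V=0
t=11: input=0 -> V=0
t=12: input=5 -> V=0 FIRE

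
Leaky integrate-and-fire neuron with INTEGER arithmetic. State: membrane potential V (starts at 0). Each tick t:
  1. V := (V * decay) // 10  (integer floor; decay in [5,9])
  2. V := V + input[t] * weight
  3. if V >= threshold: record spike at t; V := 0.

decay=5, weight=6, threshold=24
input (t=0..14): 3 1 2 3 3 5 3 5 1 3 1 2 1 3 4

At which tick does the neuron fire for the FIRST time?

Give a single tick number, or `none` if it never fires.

t=0: input=3 -> V=18
t=1: input=1 -> V=15
t=2: input=2 -> V=19
t=3: input=3 -> V=0 FIRE
t=4: input=3 -> V=18
t=5: input=5 -> V=0 FIRE
t=6: input=3 -> V=18
t=7: input=5 -> V=0 FIRE
t=8: input=1 -> V=6
t=9: input=3 -> V=21
t=10: input=1 -> V=16
t=11: input=2 -> V=20
t=12: input=1 -> V=16
t=13: input=3 -> V=0 FIRE
t=14: input=4 -> V=0 FIRE

Answer: 3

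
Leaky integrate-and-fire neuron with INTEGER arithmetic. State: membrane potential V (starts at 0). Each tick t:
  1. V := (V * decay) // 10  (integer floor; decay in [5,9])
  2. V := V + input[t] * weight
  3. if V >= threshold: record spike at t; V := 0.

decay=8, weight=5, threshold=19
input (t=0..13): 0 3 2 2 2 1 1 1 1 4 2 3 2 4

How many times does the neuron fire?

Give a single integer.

Answer: 5

Derivation:
t=0: input=0 -> V=0
t=1: input=3 -> V=15
t=2: input=2 -> V=0 FIRE
t=3: input=2 -> V=10
t=4: input=2 -> V=18
t=5: input=1 -> V=0 FIRE
t=6: input=1 -> V=5
t=7: input=1 -> V=9
t=8: input=1 -> V=12
t=9: input=4 -> V=0 FIRE
t=10: input=2 -> V=10
t=11: input=3 -> V=0 FIRE
t=12: input=2 -> V=10
t=13: input=4 -> V=0 FIRE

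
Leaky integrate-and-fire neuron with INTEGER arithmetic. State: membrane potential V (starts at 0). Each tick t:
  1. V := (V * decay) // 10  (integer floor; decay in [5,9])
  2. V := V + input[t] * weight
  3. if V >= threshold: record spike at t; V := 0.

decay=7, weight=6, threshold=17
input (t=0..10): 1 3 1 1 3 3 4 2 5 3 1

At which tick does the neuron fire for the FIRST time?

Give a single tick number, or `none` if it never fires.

Answer: 1

Derivation:
t=0: input=1 -> V=6
t=1: input=3 -> V=0 FIRE
t=2: input=1 -> V=6
t=3: input=1 -> V=10
t=4: input=3 -> V=0 FIRE
t=5: input=3 -> V=0 FIRE
t=6: input=4 -> V=0 FIRE
t=7: input=2 -> V=12
t=8: input=5 -> V=0 FIRE
t=9: input=3 -> V=0 FIRE
t=10: input=1 -> V=6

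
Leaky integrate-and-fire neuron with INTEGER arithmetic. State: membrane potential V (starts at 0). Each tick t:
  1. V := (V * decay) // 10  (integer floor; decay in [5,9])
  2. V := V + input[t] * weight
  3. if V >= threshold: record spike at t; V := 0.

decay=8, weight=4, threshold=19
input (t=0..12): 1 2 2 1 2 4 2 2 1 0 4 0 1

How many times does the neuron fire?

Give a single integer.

Answer: 3

Derivation:
t=0: input=1 -> V=4
t=1: input=2 -> V=11
t=2: input=2 -> V=16
t=3: input=1 -> V=16
t=4: input=2 -> V=0 FIRE
t=5: input=4 -> V=16
t=6: input=2 -> V=0 FIRE
t=7: input=2 -> V=8
t=8: input=1 -> V=10
t=9: input=0 -> V=8
t=10: input=4 -> V=0 FIRE
t=11: input=0 -> V=0
t=12: input=1 -> V=4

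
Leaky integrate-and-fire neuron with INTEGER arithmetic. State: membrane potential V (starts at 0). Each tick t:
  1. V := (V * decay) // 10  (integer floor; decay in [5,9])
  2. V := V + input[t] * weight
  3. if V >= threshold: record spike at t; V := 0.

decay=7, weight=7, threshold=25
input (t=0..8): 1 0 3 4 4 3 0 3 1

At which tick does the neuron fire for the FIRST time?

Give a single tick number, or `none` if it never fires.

Answer: 3

Derivation:
t=0: input=1 -> V=7
t=1: input=0 -> V=4
t=2: input=3 -> V=23
t=3: input=4 -> V=0 FIRE
t=4: input=4 -> V=0 FIRE
t=5: input=3 -> V=21
t=6: input=0 -> V=14
t=7: input=3 -> V=0 FIRE
t=8: input=1 -> V=7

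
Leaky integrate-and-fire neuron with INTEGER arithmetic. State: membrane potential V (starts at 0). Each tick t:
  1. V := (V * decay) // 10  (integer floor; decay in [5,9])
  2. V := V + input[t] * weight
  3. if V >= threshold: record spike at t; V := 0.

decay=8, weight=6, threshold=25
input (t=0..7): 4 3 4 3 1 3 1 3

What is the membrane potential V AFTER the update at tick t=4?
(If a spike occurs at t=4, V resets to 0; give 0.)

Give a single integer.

t=0: input=4 -> V=24
t=1: input=3 -> V=0 FIRE
t=2: input=4 -> V=24
t=3: input=3 -> V=0 FIRE
t=4: input=1 -> V=6
t=5: input=3 -> V=22
t=6: input=1 -> V=23
t=7: input=3 -> V=0 FIRE

Answer: 6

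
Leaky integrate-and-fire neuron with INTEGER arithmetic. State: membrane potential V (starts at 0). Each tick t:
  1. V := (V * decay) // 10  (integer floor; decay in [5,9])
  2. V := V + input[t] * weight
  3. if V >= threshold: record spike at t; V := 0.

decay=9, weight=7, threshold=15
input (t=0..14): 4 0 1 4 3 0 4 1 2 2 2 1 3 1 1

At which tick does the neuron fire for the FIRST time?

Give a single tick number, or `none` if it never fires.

Answer: 0

Derivation:
t=0: input=4 -> V=0 FIRE
t=1: input=0 -> V=0
t=2: input=1 -> V=7
t=3: input=4 -> V=0 FIRE
t=4: input=3 -> V=0 FIRE
t=5: input=0 -> V=0
t=6: input=4 -> V=0 FIRE
t=7: input=1 -> V=7
t=8: input=2 -> V=0 FIRE
t=9: input=2 -> V=14
t=10: input=2 -> V=0 FIRE
t=11: input=1 -> V=7
t=12: input=3 -> V=0 FIRE
t=13: input=1 -> V=7
t=14: input=1 -> V=13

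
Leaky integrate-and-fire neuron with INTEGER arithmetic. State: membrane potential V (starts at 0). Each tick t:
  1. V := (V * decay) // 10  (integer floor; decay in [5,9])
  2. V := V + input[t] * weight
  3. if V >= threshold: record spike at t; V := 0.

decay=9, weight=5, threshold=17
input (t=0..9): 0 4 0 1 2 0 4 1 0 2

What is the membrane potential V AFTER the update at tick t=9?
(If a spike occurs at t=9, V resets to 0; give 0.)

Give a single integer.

Answer: 13

Derivation:
t=0: input=0 -> V=0
t=1: input=4 -> V=0 FIRE
t=2: input=0 -> V=0
t=3: input=1 -> V=5
t=4: input=2 -> V=14
t=5: input=0 -> V=12
t=6: input=4 -> V=0 FIRE
t=7: input=1 -> V=5
t=8: input=0 -> V=4
t=9: input=2 -> V=13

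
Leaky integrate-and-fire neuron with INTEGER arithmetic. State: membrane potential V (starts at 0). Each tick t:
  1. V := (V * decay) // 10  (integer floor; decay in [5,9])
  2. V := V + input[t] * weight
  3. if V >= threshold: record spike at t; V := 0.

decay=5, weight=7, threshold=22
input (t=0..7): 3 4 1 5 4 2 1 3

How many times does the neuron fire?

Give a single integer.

Answer: 4

Derivation:
t=0: input=3 -> V=21
t=1: input=4 -> V=0 FIRE
t=2: input=1 -> V=7
t=3: input=5 -> V=0 FIRE
t=4: input=4 -> V=0 FIRE
t=5: input=2 -> V=14
t=6: input=1 -> V=14
t=7: input=3 -> V=0 FIRE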